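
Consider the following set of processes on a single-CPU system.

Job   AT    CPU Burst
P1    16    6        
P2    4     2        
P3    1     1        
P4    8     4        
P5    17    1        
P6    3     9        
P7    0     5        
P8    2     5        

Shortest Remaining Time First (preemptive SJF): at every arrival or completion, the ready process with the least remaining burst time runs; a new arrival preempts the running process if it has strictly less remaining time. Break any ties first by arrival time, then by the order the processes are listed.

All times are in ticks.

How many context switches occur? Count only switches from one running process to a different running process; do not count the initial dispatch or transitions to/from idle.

Gantt: | P7 0-1 | P3 1-2 | P7 2-6 | P2 6-8 | P4 8-12 | P8 12-17 | P5 17-18 | P1 18-24 | P6 24-33 |
Completion: P1=24  P2=8  P3=2  P4=12  P5=18  P6=33  P7=6  P8=17
Turnaround (C−A): P1=8  P2=4  P3=1  P4=4  P5=1  P6=30  P7=6  P8=15

8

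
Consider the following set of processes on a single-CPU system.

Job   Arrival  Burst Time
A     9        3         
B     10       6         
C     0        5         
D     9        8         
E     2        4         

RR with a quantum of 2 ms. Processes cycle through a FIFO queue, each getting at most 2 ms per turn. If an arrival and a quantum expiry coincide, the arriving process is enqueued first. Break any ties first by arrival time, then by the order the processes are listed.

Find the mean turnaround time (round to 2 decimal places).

10.60

Schedule: | C 0-2 | E 2-4 | C 4-6 | E 6-8 | C 8-9 | A 9-11 | D 11-13 | B 13-15 | A 15-16 | D 16-18 | B 18-20 | D 20-22 | B 22-24 | D 24-26 |
Completion: A=16  B=24  C=9  D=26  E=8
Turnaround (C−A): A=7  B=14  C=9  D=17  E=6
Turnaround times: A=7, B=14, C=9, D=17, E=6
Average turnaround = (7+14+9+17+6) / 5 = 53/5 = 10.60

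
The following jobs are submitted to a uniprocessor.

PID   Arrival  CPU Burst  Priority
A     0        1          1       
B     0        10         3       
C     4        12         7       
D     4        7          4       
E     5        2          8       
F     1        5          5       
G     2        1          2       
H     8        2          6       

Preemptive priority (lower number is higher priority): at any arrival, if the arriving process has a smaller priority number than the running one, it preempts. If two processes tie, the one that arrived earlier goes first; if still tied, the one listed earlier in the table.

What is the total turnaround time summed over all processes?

Timeline: | A 0-1 | B 1-2 | G 2-3 | B 3-12 | D 12-19 | F 19-24 | H 24-26 | C 26-38 | E 38-40 |
Completion: A=1  B=12  C=38  D=19  E=40  F=24  G=3  H=26
Turnaround (C−A): A=1  B=12  C=34  D=15  E=35  F=23  G=1  H=18
Turnaround = completion − arrival: A=1, B=12, C=34, D=15, E=35, F=23, G=1, H=18
Total turnaround = 1 + 12 + 34 + 15 + 35 + 23 + 1 + 18 = 139

139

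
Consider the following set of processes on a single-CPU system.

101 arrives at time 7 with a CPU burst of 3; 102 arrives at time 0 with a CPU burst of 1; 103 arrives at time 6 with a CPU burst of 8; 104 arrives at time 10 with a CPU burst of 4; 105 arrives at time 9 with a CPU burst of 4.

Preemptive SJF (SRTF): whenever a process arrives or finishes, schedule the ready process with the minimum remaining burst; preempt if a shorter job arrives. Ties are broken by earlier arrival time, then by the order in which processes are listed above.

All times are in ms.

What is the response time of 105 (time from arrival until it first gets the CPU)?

Timeline: | 102 0-1 | idle 1-6 | 103 6-7 | 101 7-10 | 105 10-14 | 104 14-18 | 103 18-25 |
Completion: 101=10  102=1  103=25  104=18  105=14
Turnaround (C−A): 101=3  102=1  103=19  104=8  105=5
Response(105) = first start − arrival = 10 − 9 = 1

1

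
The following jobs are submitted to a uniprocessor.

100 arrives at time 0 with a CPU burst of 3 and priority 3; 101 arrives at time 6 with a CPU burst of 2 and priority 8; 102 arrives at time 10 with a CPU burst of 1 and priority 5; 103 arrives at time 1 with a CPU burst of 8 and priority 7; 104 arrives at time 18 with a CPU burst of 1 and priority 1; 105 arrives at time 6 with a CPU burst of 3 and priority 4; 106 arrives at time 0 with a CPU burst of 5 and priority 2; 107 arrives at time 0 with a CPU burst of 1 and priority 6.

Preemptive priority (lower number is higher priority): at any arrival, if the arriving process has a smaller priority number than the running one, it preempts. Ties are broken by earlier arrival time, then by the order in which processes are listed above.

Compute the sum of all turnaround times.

Timeline: | 106 0-5 | 100 5-8 | 105 8-11 | 102 11-12 | 107 12-13 | 103 13-18 | 104 18-19 | 103 19-22 | 101 22-24 |
Completion: 100=8  101=24  102=12  103=22  104=19  105=11  106=5  107=13
Turnaround = completion − arrival: 100=8, 101=18, 102=2, 103=21, 104=1, 105=5, 106=5, 107=13
Total turnaround = 8 + 18 + 2 + 21 + 1 + 5 + 5 + 13 = 73

73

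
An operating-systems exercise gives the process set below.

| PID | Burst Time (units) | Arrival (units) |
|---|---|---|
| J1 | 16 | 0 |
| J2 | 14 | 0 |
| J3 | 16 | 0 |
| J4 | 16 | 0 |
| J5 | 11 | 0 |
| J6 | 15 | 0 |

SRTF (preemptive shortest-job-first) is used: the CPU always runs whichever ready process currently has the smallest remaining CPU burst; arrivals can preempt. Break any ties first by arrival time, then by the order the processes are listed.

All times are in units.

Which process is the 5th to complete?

J3

Schedule: | J5 0-11 | J2 11-25 | J6 25-40 | J1 40-56 | J3 56-72 | J4 72-88 |
Completion: J1=56  J2=25  J3=72  J4=88  J5=11  J6=40
Finish order: J5 → J2 → J6 → J1 → J3 → J4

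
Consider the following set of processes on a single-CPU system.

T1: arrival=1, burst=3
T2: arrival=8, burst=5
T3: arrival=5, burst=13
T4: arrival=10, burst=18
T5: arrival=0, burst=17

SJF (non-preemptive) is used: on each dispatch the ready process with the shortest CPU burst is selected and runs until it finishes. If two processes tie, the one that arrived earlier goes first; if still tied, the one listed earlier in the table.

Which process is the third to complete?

Schedule: | T5 0-17 | T1 17-20 | T2 20-25 | T3 25-38 | T4 38-56 |
Completion: T1=20  T2=25  T3=38  T4=56  T5=17
Turnaround (C−A): T1=19  T2=17  T3=33  T4=46  T5=17
Finish order: T5 → T1 → T2 → T3 → T4

T2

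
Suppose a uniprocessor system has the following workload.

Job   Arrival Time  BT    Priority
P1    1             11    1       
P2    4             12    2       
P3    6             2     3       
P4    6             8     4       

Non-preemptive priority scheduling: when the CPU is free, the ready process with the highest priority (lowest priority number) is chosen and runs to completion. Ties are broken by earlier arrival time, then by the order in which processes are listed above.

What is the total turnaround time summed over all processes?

Timeline: | idle 0-1 | P1 1-12 | P2 12-24 | P3 24-26 | P4 26-34 |
Completion: P1=12  P2=24  P3=26  P4=34
Turnaround = completion − arrival: P1=11, P2=20, P3=20, P4=28
Total turnaround = 11 + 20 + 20 + 28 = 79

79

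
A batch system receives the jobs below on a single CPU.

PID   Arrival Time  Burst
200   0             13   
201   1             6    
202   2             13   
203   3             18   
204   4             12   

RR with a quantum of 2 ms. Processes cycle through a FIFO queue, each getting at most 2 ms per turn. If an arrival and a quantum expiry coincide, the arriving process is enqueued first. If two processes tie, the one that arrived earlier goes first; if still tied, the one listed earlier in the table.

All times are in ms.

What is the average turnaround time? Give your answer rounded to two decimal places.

47.60

Gantt: | 200 0-2 | 201 2-4 | 202 4-6 | 200 6-8 | 203 8-10 | 204 10-12 | 201 12-14 | 202 14-16 | 200 16-18 | 203 18-20 | 204 20-22 | 201 22-24 | 202 24-26 | 200 26-28 | 203 28-30 | 204 30-32 | 202 32-34 | 200 34-36 | 203 36-38 | 204 38-40 | 202 40-42 | 200 42-44 | 203 44-46 | 204 46-48 | 202 48-50 | 200 50-51 | 203 51-53 | 204 53-55 | 202 55-56 | 203 56-62 |
Completion: 200=51  201=24  202=56  203=62  204=55
Turnaround times: 200=51, 201=23, 202=54, 203=59, 204=51
Average turnaround = (51+23+54+59+51) / 5 = 238/5 = 47.60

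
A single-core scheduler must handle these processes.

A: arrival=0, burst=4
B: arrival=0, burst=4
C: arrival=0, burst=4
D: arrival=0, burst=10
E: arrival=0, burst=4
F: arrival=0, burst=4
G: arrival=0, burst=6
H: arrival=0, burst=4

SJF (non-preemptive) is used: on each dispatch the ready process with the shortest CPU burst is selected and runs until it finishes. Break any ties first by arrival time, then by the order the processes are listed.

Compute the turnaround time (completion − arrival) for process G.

Schedule: | A 0-4 | B 4-8 | C 8-12 | E 12-16 | F 16-20 | H 20-24 | G 24-30 | D 30-40 |
Completion: A=4  B=8  C=12  D=40  E=16  F=20  G=30  H=24
Turnaround (C−A): A=4  B=8  C=12  D=40  E=16  F=20  G=30  H=24
Turnaround(G) = completion − arrival = 30 − 0 = 30

30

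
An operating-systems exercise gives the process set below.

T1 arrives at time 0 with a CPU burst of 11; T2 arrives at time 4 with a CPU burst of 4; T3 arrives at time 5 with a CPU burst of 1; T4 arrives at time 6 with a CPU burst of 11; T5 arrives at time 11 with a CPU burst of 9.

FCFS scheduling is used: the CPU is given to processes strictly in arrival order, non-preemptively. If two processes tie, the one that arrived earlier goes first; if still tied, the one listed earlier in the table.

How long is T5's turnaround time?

Schedule: | T1 0-11 | T2 11-15 | T3 15-16 | T4 16-27 | T5 27-36 |
Completion: T1=11  T2=15  T3=16  T4=27  T5=36
Turnaround(T5) = completion − arrival = 36 − 11 = 25

25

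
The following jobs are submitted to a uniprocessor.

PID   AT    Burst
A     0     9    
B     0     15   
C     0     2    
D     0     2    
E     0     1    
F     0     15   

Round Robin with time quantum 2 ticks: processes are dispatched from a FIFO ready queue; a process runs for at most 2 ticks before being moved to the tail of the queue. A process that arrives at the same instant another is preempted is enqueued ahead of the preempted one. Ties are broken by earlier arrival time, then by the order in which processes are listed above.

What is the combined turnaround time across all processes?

Timeline: | A 0-2 | B 2-4 | C 4-6 | D 6-8 | E 8-9 | F 9-11 | A 11-13 | B 13-15 | F 15-17 | A 17-19 | B 19-21 | F 21-23 | A 23-25 | B 25-27 | F 27-29 | A 29-30 | B 30-32 | F 32-34 | B 34-36 | F 36-38 | B 38-40 | F 40-42 | B 42-43 | F 43-44 |
Completion: A=30  B=43  C=6  D=8  E=9  F=44
Turnaround (C−A): A=30  B=43  C=6  D=8  E=9  F=44
Turnaround = completion − arrival: A=30, B=43, C=6, D=8, E=9, F=44
Total turnaround = 30 + 43 + 6 + 8 + 9 + 44 = 140

140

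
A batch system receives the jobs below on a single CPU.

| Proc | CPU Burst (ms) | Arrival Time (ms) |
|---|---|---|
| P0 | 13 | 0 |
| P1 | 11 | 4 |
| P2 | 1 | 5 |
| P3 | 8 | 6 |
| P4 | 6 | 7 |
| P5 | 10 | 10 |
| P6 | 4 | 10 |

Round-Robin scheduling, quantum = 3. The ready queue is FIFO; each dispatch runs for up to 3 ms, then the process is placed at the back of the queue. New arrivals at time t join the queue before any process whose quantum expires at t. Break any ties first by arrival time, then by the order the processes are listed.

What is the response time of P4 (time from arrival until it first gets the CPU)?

9

Timeline: | P0 0-6 | P1 6-9 | P2 9-10 | P3 10-13 | P0 13-16 | P4 16-19 | P1 19-22 | P5 22-25 | P6 25-28 | P3 28-31 | P0 31-34 | P4 34-37 | P1 37-40 | P5 40-43 | P6 43-44 | P3 44-46 | P0 46-47 | P1 47-49 | P5 49-53 |
Completion: P0=47  P1=49  P2=10  P3=46  P4=37  P5=53  P6=44
Response(P4) = first start − arrival = 16 − 7 = 9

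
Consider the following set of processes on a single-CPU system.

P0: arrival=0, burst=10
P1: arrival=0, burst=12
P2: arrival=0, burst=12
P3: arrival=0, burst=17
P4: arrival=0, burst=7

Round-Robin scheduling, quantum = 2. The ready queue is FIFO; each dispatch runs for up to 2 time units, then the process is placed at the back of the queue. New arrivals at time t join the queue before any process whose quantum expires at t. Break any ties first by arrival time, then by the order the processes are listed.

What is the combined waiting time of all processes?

180

Schedule: | P0 0-2 | P1 2-4 | P2 4-6 | P3 6-8 | P4 8-10 | P0 10-12 | P1 12-14 | P2 14-16 | P3 16-18 | P4 18-20 | P0 20-22 | P1 22-24 | P2 24-26 | P3 26-28 | P4 28-30 | P0 30-32 | P1 32-34 | P2 34-36 | P3 36-38 | P4 38-39 | P0 39-41 | P1 41-43 | P2 43-45 | P3 45-47 | P1 47-49 | P2 49-51 | P3 51-58 |
Completion: P0=41  P1=49  P2=51  P3=58  P4=39
Waiting = turnaround − burst: P0=31, P1=37, P2=39, P3=41, P4=32
Total waiting = 31 + 37 + 39 + 41 + 32 = 180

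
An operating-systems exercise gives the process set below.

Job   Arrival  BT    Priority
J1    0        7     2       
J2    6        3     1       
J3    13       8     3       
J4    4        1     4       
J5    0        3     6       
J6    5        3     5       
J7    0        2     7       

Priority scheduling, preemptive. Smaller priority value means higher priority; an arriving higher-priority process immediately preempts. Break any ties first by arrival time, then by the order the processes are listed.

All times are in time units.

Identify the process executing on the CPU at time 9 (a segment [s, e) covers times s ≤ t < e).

Gantt: | J1 0-6 | J2 6-9 | J1 9-10 | J4 10-11 | J6 11-13 | J3 13-21 | J6 21-22 | J5 22-25 | J7 25-27 |
Completion: J1=10  J2=9  J3=21  J4=11  J5=25  J6=22  J7=27

J1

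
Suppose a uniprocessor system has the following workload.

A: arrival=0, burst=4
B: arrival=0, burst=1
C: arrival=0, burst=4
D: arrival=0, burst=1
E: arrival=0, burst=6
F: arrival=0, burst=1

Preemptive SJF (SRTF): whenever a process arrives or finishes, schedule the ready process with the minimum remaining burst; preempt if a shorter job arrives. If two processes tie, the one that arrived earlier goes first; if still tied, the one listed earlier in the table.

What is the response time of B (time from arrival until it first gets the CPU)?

Timeline: | B 0-1 | D 1-2 | F 2-3 | A 3-7 | C 7-11 | E 11-17 |
Completion: A=7  B=1  C=11  D=2  E=17  F=3
Response(B) = first start − arrival = 0 − 0 = 0

0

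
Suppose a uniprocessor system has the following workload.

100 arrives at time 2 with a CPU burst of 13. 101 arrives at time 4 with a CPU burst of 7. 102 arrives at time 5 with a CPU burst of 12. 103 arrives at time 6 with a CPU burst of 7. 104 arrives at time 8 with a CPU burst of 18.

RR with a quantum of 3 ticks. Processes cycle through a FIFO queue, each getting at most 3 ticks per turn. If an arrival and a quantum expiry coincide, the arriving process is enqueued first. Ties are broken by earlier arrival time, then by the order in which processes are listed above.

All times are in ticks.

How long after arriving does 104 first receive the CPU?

Schedule: | idle 0-2 | 100 2-5 | 101 5-8 | 102 8-11 | 100 11-14 | 103 14-17 | 104 17-20 | 101 20-23 | 102 23-26 | 100 26-29 | 103 29-32 | 104 32-35 | 101 35-36 | 102 36-39 | 100 39-42 | 103 42-43 | 104 43-46 | 102 46-49 | 100 49-50 | 104 50-59 |
Completion: 100=50  101=36  102=49  103=43  104=59
Turnaround (C−A): 100=48  101=32  102=44  103=37  104=51
Response(104) = first start − arrival = 17 − 8 = 9

9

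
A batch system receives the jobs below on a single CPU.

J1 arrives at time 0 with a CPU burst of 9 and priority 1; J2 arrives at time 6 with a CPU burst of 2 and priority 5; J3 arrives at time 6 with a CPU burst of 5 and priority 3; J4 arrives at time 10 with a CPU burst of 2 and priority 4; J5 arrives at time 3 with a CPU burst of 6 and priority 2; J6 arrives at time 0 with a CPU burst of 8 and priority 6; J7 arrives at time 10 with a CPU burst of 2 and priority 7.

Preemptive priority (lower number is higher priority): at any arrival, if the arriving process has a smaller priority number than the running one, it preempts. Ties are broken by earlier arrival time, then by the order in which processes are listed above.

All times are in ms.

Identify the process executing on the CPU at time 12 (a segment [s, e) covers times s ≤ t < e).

Schedule: | J1 0-9 | J5 9-15 | J3 15-20 | J4 20-22 | J2 22-24 | J6 24-32 | J7 32-34 |
Completion: J1=9  J2=24  J3=20  J4=22  J5=15  J6=32  J7=34

J5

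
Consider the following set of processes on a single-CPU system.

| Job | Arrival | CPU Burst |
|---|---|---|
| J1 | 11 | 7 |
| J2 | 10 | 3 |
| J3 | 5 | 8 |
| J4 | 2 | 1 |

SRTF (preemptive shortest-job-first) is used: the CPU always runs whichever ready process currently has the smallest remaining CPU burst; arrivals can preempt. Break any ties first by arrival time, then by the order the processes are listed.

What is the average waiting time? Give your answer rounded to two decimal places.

2.00

Gantt: | idle 0-2 | J4 2-3 | idle 3-5 | J3 5-13 | J2 13-16 | J1 16-23 |
Completion: J1=23  J2=16  J3=13  J4=3
Waiting times: J1=5, J2=3, J3=0, J4=0
Average waiting = (5+3+0+0) / 4 = 8/4 = 2.00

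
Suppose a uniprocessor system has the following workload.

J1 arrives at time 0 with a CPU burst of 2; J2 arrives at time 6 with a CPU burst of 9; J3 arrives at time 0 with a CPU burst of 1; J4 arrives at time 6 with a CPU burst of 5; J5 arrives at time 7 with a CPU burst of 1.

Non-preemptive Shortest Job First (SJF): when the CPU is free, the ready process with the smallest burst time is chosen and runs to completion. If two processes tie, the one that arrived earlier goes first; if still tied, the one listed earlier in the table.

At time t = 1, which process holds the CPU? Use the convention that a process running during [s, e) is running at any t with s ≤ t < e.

J1

Gantt: | J3 0-1 | J1 1-3 | idle 3-6 | J4 6-11 | J5 11-12 | J2 12-21 |
Completion: J1=3  J2=21  J3=1  J4=11  J5=12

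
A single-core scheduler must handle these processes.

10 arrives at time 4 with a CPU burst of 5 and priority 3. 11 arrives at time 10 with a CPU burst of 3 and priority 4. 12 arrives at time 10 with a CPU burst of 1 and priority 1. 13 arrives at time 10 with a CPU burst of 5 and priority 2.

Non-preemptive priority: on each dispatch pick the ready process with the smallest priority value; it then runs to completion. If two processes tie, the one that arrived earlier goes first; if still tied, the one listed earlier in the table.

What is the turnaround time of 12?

Gantt: | idle 0-4 | 10 4-9 | idle 9-10 | 12 10-11 | 13 11-16 | 11 16-19 |
Completion: 10=9  11=19  12=11  13=16
Turnaround (C−A): 10=5  11=9  12=1  13=6
Turnaround(12) = completion − arrival = 11 − 10 = 1

1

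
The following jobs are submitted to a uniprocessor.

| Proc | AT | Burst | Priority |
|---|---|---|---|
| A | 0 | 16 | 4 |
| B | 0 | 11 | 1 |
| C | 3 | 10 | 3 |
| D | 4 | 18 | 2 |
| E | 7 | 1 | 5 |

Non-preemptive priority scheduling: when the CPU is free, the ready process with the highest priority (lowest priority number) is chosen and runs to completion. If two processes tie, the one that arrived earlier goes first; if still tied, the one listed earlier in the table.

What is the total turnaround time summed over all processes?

176

Schedule: | B 0-11 | D 11-29 | C 29-39 | A 39-55 | E 55-56 |
Completion: A=55  B=11  C=39  D=29  E=56
Turnaround = completion − arrival: A=55, B=11, C=36, D=25, E=49
Total turnaround = 55 + 11 + 36 + 25 + 49 = 176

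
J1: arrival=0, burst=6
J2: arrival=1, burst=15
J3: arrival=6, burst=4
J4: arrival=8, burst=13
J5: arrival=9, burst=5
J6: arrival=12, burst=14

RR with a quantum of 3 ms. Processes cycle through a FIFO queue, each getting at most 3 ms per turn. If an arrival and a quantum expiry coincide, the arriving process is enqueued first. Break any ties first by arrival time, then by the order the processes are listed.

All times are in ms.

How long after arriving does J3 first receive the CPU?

Schedule: | J1 0-3 | J2 3-6 | J1 6-9 | J3 9-12 | J2 12-15 | J4 15-18 | J5 18-21 | J6 21-24 | J3 24-25 | J2 25-28 | J4 28-31 | J5 31-33 | J6 33-36 | J2 36-39 | J4 39-42 | J6 42-45 | J2 45-48 | J4 48-51 | J6 51-54 | J4 54-55 | J6 55-57 |
Completion: J1=9  J2=48  J3=25  J4=55  J5=33  J6=57
Turnaround (C−A): J1=9  J2=47  J3=19  J4=47  J5=24  J6=45
Response(J3) = first start − arrival = 9 − 6 = 3

3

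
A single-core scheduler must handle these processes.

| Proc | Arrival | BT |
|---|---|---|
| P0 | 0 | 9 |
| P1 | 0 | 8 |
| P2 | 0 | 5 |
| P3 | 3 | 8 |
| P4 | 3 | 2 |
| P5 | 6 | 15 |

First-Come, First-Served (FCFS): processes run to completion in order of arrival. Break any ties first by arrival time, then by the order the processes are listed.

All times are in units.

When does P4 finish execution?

32

Schedule: | P0 0-9 | P1 9-17 | P2 17-22 | P3 22-30 | P4 30-32 | P5 32-47 |
Completion: P0=9  P1=17  P2=22  P3=30  P4=32  P5=47
Turnaround (C−A): P0=9  P1=17  P2=22  P3=27  P4=29  P5=41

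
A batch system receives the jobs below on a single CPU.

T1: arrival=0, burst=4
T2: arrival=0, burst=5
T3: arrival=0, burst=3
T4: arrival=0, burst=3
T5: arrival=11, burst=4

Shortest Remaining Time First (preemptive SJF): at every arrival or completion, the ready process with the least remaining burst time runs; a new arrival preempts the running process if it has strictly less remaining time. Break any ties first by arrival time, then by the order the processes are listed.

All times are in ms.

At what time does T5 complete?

Gantt: | T3 0-3 | T4 3-6 | T1 6-10 | T2 10-15 | T5 15-19 |
Completion: T1=10  T2=15  T3=3  T4=6  T5=19

19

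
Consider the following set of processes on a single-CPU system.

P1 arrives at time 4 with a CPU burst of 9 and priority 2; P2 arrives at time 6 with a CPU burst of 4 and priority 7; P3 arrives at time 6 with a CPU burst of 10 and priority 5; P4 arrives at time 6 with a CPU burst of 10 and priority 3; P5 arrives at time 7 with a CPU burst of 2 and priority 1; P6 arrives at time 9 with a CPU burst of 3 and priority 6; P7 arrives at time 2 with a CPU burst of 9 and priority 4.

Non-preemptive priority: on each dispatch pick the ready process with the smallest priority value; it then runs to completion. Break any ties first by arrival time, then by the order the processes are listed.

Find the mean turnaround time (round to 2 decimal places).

Timeline: | idle 0-2 | P7 2-11 | P5 11-13 | P1 13-22 | P4 22-32 | P3 32-42 | P6 42-45 | P2 45-49 |
Completion: P1=22  P2=49  P3=42  P4=32  P5=13  P6=45  P7=11
Turnaround (C−A): P1=18  P2=43  P3=36  P4=26  P5=6  P6=36  P7=9
Turnaround times: P1=18, P2=43, P3=36, P4=26, P5=6, P6=36, P7=9
Average turnaround = (18+43+36+26+6+36+9) / 7 = 174/7 = 24.86

24.86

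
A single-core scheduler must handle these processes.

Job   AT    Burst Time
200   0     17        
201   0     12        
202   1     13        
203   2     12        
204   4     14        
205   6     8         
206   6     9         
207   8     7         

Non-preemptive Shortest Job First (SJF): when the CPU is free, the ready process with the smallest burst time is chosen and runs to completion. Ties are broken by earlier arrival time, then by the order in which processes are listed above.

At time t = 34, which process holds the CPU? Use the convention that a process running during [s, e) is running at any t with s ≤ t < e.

Timeline: | 201 0-12 | 207 12-19 | 205 19-27 | 206 27-36 | 203 36-48 | 202 48-61 | 204 61-75 | 200 75-92 |
Completion: 200=92  201=12  202=61  203=48  204=75  205=27  206=36  207=19
Turnaround (C−A): 200=92  201=12  202=60  203=46  204=71  205=21  206=30  207=11

206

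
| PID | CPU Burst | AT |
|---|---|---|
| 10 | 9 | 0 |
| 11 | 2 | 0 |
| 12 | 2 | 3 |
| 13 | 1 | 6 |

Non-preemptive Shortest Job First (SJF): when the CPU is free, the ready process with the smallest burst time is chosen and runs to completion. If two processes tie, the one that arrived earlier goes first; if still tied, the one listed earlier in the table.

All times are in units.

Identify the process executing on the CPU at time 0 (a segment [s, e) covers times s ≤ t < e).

Gantt: | 11 0-2 | 10 2-11 | 13 11-12 | 12 12-14 |
Completion: 10=11  11=2  12=14  13=12

11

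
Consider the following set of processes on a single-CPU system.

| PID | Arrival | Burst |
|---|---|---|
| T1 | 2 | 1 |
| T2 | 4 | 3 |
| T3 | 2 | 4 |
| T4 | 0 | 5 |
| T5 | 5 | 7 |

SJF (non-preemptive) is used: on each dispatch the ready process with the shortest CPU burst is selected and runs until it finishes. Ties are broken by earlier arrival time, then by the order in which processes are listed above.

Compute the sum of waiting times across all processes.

Gantt: | T4 0-5 | T1 5-6 | T2 6-9 | T3 9-13 | T5 13-20 |
Completion: T1=6  T2=9  T3=13  T4=5  T5=20
Turnaround (C−A): T1=4  T2=5  T3=11  T4=5  T5=15
Waiting = turnaround − burst: T1=3, T2=2, T3=7, T4=0, T5=8
Total waiting = 3 + 2 + 7 + 0 + 8 = 20

20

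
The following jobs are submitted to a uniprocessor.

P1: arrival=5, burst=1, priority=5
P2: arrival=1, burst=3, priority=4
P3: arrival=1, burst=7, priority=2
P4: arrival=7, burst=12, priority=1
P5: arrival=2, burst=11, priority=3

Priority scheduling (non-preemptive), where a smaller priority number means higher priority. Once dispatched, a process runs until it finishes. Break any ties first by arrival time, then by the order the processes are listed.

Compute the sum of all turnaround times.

112

Timeline: | idle 0-1 | P3 1-8 | P4 8-20 | P5 20-31 | P2 31-34 | P1 34-35 |
Completion: P1=35  P2=34  P3=8  P4=20  P5=31
Turnaround (C−A): P1=30  P2=33  P3=7  P4=13  P5=29
Turnaround = completion − arrival: P1=30, P2=33, P3=7, P4=13, P5=29
Total turnaround = 30 + 33 + 7 + 13 + 29 = 112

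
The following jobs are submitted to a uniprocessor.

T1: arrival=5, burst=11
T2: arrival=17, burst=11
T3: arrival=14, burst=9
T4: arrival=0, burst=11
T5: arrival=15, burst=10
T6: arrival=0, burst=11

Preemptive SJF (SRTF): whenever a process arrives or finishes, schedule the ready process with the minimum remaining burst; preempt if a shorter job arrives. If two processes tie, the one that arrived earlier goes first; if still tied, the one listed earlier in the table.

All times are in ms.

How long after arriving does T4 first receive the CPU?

Timeline: | T4 0-11 | T6 11-22 | T3 22-31 | T5 31-41 | T1 41-52 | T2 52-63 |
Completion: T1=52  T2=63  T3=31  T4=11  T5=41  T6=22
Response(T4) = first start − arrival = 0 − 0 = 0

0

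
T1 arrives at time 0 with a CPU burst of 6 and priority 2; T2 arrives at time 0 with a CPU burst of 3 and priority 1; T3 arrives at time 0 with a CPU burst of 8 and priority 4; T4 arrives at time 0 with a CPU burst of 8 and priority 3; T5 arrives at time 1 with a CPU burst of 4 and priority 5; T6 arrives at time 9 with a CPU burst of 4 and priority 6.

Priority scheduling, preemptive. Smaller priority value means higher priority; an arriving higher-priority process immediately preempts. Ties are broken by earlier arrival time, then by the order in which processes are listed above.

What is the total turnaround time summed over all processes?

Schedule: | T2 0-3 | T1 3-9 | T4 9-17 | T3 17-25 | T5 25-29 | T6 29-33 |
Completion: T1=9  T2=3  T3=25  T4=17  T5=29  T6=33
Turnaround = completion − arrival: T1=9, T2=3, T3=25, T4=17, T5=28, T6=24
Total turnaround = 9 + 3 + 25 + 17 + 28 + 24 = 106

106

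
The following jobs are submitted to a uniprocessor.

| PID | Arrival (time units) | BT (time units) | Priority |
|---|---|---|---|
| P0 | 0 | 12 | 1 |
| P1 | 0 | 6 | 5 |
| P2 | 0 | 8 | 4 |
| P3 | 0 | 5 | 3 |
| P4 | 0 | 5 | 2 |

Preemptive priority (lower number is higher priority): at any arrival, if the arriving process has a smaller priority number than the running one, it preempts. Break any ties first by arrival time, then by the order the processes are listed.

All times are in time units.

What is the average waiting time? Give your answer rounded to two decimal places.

16.20

Schedule: | P0 0-12 | P4 12-17 | P3 17-22 | P2 22-30 | P1 30-36 |
Completion: P0=12  P1=36  P2=30  P3=22  P4=17
Turnaround (C−A): P0=12  P1=36  P2=30  P3=22  P4=17
Waiting times: P0=0, P1=30, P2=22, P3=17, P4=12
Average waiting = (0+30+22+17+12) / 5 = 81/5 = 16.20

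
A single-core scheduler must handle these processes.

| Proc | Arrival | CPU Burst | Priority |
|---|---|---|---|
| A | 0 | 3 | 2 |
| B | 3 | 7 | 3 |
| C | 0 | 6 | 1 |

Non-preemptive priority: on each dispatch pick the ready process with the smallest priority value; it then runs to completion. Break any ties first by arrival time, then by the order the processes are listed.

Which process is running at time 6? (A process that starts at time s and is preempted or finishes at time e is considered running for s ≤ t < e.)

A

Schedule: | C 0-6 | A 6-9 | B 9-16 |
Completion: A=9  B=16  C=6
Turnaround (C−A): A=9  B=13  C=6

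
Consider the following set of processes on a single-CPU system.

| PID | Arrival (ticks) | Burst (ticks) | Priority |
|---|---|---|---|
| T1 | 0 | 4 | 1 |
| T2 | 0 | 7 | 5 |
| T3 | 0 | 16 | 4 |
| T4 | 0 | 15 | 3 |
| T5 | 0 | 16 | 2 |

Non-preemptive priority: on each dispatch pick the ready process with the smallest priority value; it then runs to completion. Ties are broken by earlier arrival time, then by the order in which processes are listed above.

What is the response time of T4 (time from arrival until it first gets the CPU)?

Schedule: | T1 0-4 | T5 4-20 | T4 20-35 | T3 35-51 | T2 51-58 |
Completion: T1=4  T2=58  T3=51  T4=35  T5=20
Turnaround (C−A): T1=4  T2=58  T3=51  T4=35  T5=20
Response(T4) = first start − arrival = 20 − 0 = 20

20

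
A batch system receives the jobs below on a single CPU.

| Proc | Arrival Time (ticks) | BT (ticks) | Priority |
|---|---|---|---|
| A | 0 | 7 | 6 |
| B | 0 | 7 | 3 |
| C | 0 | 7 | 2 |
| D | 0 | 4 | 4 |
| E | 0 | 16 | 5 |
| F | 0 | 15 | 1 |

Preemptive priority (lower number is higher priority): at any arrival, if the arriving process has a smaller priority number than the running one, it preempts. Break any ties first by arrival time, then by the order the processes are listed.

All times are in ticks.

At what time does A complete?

56

Timeline: | F 0-15 | C 15-22 | B 22-29 | D 29-33 | E 33-49 | A 49-56 |
Completion: A=56  B=29  C=22  D=33  E=49  F=15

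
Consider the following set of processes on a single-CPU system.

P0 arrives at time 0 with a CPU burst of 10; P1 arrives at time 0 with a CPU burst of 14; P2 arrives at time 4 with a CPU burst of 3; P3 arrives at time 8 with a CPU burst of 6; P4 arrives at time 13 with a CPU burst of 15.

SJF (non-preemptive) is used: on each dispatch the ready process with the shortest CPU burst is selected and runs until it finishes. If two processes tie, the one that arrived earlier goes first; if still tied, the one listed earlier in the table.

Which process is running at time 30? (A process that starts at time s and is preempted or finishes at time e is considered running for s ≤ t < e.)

Gantt: | P0 0-10 | P2 10-13 | P3 13-19 | P1 19-33 | P4 33-48 |
Completion: P0=10  P1=33  P2=13  P3=19  P4=48
Turnaround (C−A): P0=10  P1=33  P2=9  P3=11  P4=35

P1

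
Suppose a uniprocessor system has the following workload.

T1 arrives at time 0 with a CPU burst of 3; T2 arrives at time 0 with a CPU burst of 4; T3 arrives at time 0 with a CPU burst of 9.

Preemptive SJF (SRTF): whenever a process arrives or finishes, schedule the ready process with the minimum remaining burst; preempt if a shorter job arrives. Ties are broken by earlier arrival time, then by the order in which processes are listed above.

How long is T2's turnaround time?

7

Timeline: | T1 0-3 | T2 3-7 | T3 7-16 |
Completion: T1=3  T2=7  T3=16
Turnaround(T2) = completion − arrival = 7 − 0 = 7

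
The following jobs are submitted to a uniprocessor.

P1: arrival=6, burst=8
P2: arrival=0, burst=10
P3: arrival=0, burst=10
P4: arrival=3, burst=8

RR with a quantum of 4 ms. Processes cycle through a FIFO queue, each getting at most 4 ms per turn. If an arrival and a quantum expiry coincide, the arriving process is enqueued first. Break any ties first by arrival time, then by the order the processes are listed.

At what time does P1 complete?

34

Schedule: | P2 0-4 | P3 4-8 | P4 8-12 | P2 12-16 | P1 16-20 | P3 20-24 | P4 24-28 | P2 28-30 | P1 30-34 | P3 34-36 |
Completion: P1=34  P2=30  P3=36  P4=28
Turnaround (C−A): P1=28  P2=30  P3=36  P4=25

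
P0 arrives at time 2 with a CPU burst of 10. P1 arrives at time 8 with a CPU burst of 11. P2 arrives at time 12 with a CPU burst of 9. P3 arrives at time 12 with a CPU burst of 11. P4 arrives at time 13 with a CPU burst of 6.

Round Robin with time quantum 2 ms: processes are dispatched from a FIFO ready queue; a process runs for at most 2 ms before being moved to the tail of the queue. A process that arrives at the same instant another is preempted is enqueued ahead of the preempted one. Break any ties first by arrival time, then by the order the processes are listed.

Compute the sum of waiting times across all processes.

104

Schedule: | idle 0-2 | P0 2-8 | P1 8-10 | P0 10-12 | P1 12-14 | P2 14-16 | P3 16-18 | P0 18-20 | P4 20-22 | P1 22-24 | P2 24-26 | P3 26-28 | P4 28-30 | P1 30-32 | P2 32-34 | P3 34-36 | P4 36-38 | P1 38-40 | P2 40-42 | P3 42-44 | P1 44-45 | P2 45-46 | P3 46-49 |
Completion: P0=20  P1=45  P2=46  P3=49  P4=38
Turnaround (C−A): P0=18  P1=37  P2=34  P3=37  P4=25
Waiting = turnaround − burst: P0=8, P1=26, P2=25, P3=26, P4=19
Total waiting = 8 + 26 + 25 + 26 + 19 = 104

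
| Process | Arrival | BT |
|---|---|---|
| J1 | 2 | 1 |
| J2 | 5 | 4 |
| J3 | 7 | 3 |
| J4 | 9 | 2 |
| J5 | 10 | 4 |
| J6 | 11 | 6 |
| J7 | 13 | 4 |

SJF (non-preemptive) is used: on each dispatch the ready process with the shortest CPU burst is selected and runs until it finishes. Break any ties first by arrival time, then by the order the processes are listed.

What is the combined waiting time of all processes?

Schedule: | idle 0-2 | J1 2-3 | idle 3-5 | J2 5-9 | J4 9-11 | J3 11-14 | J5 14-18 | J7 18-22 | J6 22-28 |
Completion: J1=3  J2=9  J3=14  J4=11  J5=18  J6=28  J7=22
Turnaround (C−A): J1=1  J2=4  J3=7  J4=2  J5=8  J6=17  J7=9
Waiting = turnaround − burst: J1=0, J2=0, J3=4, J4=0, J5=4, J6=11, J7=5
Total waiting = 0 + 0 + 4 + 0 + 4 + 11 + 5 = 24

24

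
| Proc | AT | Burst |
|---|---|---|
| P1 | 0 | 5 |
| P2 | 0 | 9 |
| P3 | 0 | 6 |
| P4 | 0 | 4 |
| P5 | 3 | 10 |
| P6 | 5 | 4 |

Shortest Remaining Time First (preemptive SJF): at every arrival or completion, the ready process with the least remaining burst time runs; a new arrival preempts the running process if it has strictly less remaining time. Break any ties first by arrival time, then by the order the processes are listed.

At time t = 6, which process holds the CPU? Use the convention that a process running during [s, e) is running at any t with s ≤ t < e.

Schedule: | P4 0-4 | P1 4-9 | P6 9-13 | P3 13-19 | P2 19-28 | P5 28-38 |
Completion: P1=9  P2=28  P3=19  P4=4  P5=38  P6=13
Turnaround (C−A): P1=9  P2=28  P3=19  P4=4  P5=35  P6=8

P1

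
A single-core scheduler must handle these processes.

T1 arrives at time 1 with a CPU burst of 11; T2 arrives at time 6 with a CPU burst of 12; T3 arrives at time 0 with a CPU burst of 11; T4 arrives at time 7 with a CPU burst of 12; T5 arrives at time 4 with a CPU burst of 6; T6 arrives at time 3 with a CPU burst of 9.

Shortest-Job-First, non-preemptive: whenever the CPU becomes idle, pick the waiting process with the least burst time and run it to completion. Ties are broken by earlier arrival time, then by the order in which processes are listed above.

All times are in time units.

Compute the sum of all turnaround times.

Timeline: | T3 0-11 | T5 11-17 | T6 17-26 | T1 26-37 | T2 37-49 | T4 49-61 |
Completion: T1=37  T2=49  T3=11  T4=61  T5=17  T6=26
Turnaround (C−A): T1=36  T2=43  T3=11  T4=54  T5=13  T6=23
Turnaround = completion − arrival: T1=36, T2=43, T3=11, T4=54, T5=13, T6=23
Total turnaround = 36 + 43 + 11 + 54 + 13 + 23 = 180

180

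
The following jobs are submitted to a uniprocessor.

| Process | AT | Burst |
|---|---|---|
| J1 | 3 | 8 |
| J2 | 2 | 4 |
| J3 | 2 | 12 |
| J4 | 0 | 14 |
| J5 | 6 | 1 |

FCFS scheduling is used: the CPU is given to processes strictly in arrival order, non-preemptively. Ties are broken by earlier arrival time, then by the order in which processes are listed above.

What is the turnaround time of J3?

Timeline: | J4 0-14 | J2 14-18 | J3 18-30 | J1 30-38 | J5 38-39 |
Completion: J1=38  J2=18  J3=30  J4=14  J5=39
Turnaround (C−A): J1=35  J2=16  J3=28  J4=14  J5=33
Turnaround(J3) = completion − arrival = 30 − 2 = 28

28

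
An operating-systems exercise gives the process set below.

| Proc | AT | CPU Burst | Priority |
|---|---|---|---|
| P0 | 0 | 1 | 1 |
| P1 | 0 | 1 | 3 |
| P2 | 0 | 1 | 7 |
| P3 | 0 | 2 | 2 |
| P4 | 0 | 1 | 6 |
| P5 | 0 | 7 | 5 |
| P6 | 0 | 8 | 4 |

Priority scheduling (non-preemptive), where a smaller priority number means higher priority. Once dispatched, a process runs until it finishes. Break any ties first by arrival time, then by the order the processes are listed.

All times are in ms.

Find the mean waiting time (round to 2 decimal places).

8.43

Timeline: | P0 0-1 | P3 1-3 | P1 3-4 | P6 4-12 | P5 12-19 | P4 19-20 | P2 20-21 |
Completion: P0=1  P1=4  P2=21  P3=3  P4=20  P5=19  P6=12
Waiting times: P0=0, P1=3, P2=20, P3=1, P4=19, P5=12, P6=4
Average waiting = (0+3+20+1+19+12+4) / 7 = 59/7 = 8.43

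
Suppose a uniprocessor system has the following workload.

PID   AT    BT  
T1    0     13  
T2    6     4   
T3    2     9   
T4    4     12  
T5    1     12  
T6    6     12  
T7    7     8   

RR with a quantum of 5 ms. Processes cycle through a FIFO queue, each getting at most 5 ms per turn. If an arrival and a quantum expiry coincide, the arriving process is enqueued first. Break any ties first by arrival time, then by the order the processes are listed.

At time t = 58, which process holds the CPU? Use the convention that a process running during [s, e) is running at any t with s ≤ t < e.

T6

Timeline: | T1 0-5 | T5 5-10 | T3 10-15 | T4 15-20 | T1 20-25 | T2 25-29 | T6 29-34 | T7 34-39 | T5 39-44 | T3 44-48 | T4 48-53 | T1 53-56 | T6 56-61 | T7 61-64 | T5 64-66 | T4 66-68 | T6 68-70 |
Completion: T1=56  T2=29  T3=48  T4=68  T5=66  T6=70  T7=64
Turnaround (C−A): T1=56  T2=23  T3=46  T4=64  T5=65  T6=64  T7=57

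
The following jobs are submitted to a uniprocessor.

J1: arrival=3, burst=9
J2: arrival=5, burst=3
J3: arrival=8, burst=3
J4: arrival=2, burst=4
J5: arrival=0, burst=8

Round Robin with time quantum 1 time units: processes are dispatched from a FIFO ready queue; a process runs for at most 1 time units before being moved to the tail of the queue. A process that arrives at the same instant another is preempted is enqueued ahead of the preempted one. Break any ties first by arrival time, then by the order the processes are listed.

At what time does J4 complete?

Timeline: | J5 0-2 | J4 2-3 | J5 3-4 | J1 4-5 | J4 5-6 | J5 6-7 | J2 7-8 | J1 8-9 | J4 9-10 | J5 10-11 | J3 11-12 | J2 12-13 | J1 13-14 | J4 14-15 | J5 15-16 | J3 16-17 | J2 17-18 | J1 18-19 | J5 19-20 | J3 20-21 | J1 21-22 | J5 22-23 | J1 23-27 |
Completion: J1=27  J2=18  J3=21  J4=15  J5=23
Turnaround (C−A): J1=24  J2=13  J3=13  J4=13  J5=23

15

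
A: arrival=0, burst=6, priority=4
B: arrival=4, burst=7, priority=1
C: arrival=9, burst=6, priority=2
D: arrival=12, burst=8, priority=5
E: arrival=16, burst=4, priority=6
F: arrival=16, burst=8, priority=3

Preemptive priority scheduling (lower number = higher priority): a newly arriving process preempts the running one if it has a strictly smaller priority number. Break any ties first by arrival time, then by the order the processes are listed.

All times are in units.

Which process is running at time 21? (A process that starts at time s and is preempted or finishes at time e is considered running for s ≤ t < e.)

F

Gantt: | A 0-4 | B 4-11 | C 11-17 | F 17-25 | A 25-27 | D 27-35 | E 35-39 |
Completion: A=27  B=11  C=17  D=35  E=39  F=25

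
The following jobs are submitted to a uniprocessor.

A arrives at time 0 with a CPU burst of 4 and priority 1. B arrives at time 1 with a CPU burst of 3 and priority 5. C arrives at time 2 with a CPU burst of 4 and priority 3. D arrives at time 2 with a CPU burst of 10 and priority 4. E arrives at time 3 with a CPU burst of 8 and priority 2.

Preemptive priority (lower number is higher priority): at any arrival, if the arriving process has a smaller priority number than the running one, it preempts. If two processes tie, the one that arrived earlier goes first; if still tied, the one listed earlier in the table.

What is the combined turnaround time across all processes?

79

Gantt: | A 0-4 | E 4-12 | C 12-16 | D 16-26 | B 26-29 |
Completion: A=4  B=29  C=16  D=26  E=12
Turnaround (C−A): A=4  B=28  C=14  D=24  E=9
Turnaround = completion − arrival: A=4, B=28, C=14, D=24, E=9
Total turnaround = 4 + 28 + 14 + 24 + 9 = 79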